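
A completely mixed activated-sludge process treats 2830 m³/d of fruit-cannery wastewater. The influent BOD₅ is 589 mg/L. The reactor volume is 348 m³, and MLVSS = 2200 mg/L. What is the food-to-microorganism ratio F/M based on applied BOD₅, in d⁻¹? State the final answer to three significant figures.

F/M ≈ 2.18 d⁻¹

Food-to-microorganism ratio F/M = Q S₀ / (V X) = 2830 × 589 / (348.0 × 2200) = 2.177 d⁻¹.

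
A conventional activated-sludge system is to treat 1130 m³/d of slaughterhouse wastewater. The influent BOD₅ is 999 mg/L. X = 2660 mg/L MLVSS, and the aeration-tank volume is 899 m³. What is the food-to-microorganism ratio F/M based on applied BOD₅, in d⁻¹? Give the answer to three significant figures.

F/M ≈ 0.472 d⁻¹

F/M = applied load / biomass = Q·S₀/(V·X) = 1130 × 999 / (899.0 × 2660) = 0.4721 d⁻¹.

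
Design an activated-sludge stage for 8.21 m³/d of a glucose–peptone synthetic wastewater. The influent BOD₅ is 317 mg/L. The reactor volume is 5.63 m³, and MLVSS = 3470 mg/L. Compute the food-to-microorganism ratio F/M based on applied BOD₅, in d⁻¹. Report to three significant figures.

Food-to-microorganism ratio F/M = Q S₀ / (V X) = 8.21 × 317 / (5.630 × 3470) = 0.1332 d⁻¹.

F/M ≈ 0.133 d⁻¹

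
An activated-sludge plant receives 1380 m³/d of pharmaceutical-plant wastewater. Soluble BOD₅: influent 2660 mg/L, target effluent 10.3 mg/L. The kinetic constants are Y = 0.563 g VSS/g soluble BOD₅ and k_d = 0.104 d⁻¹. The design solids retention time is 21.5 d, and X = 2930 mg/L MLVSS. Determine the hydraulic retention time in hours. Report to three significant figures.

Steady-state biomass mass balance: V·X·(1 + k_d·θ_c) = Y·Q·(S₀ − S)·θ_c, so V = 0.563 × 1380 × (2660 − 10.3) × 21.5 / [2930 × (1 + 0.104 × 21.5)] = 4.43×10^7 / 9481 = 4668 m³.
Hydraulic retention time τ = V/Q = 4668 / 1380 = 3.383 d = 81.19 h.

τ ≈ 81.2 h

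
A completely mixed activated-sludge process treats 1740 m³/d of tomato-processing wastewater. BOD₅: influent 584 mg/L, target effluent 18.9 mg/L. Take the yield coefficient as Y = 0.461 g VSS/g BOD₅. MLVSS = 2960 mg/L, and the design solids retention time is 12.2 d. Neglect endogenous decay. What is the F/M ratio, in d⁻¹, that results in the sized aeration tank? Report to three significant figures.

F/M ≈ 0.184 d⁻¹

V·X = Y·Q·ΔS·θ_c gives V = 0.461 × 1740 × (584 − 18.9) × 12.2 / 2960 = 1868 m³.
Food-to-microorganism ratio F/M = Q S₀ / (V X) = 1740 × 584 / (1868 × 2960) = 0.1837 d⁻¹.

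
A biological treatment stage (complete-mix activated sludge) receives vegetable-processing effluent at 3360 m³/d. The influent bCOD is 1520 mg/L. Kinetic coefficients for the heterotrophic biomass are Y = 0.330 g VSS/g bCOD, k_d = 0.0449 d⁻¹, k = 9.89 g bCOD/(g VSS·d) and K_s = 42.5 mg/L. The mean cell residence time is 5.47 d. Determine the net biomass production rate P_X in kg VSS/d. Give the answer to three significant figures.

P_X ≈ 1350 kg VSS/d

For a completely mixed reactor with recycle the Lawrence–McCarty relation gives S = K_s·(1 + k_d·θ_c) / [θ_c·(Y·k − k_d) − 1] = 42.5 × (1 + 0.0449 × 5.47) / [5.47 × (0.330 × 9.89 − 0.0449) − 1] = 52.94 / 16.61 = 3.188 mg/L.
Correct the yield for decay: Y_obs = Y/(1 + k_d θ_c) = 0.330 / (1 + 0.0449 × 5.47) = 0.330 / 1.246 = 0.2649.
Substrate removed = Q·(S₀ − S) = 3360 m³/d × (1520 − 3.19) g/m³ = 5.1×10^6 g/d = 5096 kg/d.
Net biomass production P_X = Y_obs × Q·(S₀ − S) = 0.2649 × 5096 = 1350 kg VSS/d.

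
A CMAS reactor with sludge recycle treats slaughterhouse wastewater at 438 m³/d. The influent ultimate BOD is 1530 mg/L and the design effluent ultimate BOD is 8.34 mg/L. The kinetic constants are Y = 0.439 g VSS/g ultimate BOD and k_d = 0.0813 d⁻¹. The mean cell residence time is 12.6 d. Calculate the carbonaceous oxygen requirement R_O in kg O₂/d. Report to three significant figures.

R_O ≈ 461 kg O₂/d

Y_obs = Y / (1 + k_d θ_c) = 0.439 / (1 + 0.0813 × 12.6) = 0.439 / 2.024 = 0.2169.
ΔS = 1530 − 8.34 = 1522 mg/L, so the substrate removal rate is 438 × 1522/1000 = 666.5 kg ultimate BOD/d.
P_X = Y_obs·Q·(S₀ − S) = 0.2169 × 666.5 = 144.5 kg VSS/d.
Carbonaceous O₂ demand = substrate oxidised − cell-mass equivalent = 666.5 − 1.42 × 144.5 = 461.3 kg O₂/d.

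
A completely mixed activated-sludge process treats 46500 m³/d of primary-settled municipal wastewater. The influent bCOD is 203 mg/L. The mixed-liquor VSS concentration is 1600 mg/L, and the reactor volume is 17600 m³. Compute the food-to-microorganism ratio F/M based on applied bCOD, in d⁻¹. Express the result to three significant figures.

F/M = applied load / biomass = Q·S₀/(V·X) = 46500 × 203 / (17600 × 1600) = 0.3352 d⁻¹.

F/M ≈ 0.335 d⁻¹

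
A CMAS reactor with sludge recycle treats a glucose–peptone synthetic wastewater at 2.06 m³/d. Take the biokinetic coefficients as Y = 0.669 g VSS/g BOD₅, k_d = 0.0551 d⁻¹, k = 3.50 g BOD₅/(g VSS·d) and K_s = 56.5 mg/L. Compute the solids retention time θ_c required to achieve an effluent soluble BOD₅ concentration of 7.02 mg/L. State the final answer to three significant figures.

θ_c ≈ 4.91 d

At the target effluent, Y k S/(K_s+S) = 0.669×3.50×7.02/63.52 = 0.2588 d⁻¹.
1/θ_c = 0.2588 − 0.0551 = 0.2037 d⁻¹, so θ_c = 4.910 d.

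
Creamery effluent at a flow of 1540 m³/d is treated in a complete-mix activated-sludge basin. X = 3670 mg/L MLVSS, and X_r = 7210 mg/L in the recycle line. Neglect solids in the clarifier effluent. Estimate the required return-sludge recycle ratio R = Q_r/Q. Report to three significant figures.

R ≈ 1.04

Mass balance around the secondary clarifier (neglecting effluent solids): R = X / (X_r − X) = 3670 / (7210 − 3670) = 1.037.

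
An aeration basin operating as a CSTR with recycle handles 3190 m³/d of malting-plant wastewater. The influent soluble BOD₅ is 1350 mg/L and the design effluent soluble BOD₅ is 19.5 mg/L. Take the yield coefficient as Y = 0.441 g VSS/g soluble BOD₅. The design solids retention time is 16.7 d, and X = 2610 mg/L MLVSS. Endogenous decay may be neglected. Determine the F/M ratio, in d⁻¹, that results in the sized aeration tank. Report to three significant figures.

F/M ≈ 0.138 d⁻¹

With k_d = 0 the design equation reduces to V = Y Q (S₀−S) θ_c / X = 0.441 × 3190 × (1350 − 19.5) × 16.7 / 2610 = 11976 m³.
F/M = Q·S₀ / (V·X) = 3190 × 1350 / (11976 × 2610) = 0.1378 g soluble BOD₅·(g VSS·d)⁻¹.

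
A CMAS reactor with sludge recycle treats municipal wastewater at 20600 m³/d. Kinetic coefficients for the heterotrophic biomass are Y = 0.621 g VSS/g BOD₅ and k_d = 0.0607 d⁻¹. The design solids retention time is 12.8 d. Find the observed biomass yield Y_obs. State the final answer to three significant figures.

Y_obs ≈ 0.349 g VSS/g BOD₅

Y_obs = Y / (1 + k_d θ_c) = 0.621 / (1 + 0.0607 × 12.8) = 0.621 / 1.777 = 0.3495.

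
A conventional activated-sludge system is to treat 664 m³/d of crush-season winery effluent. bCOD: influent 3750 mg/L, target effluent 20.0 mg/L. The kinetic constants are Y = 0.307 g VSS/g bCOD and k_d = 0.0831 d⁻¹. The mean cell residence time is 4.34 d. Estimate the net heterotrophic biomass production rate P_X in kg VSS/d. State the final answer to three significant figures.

Y_obs = Y / (1 + k_d θ_c) = 0.307 / (1 + 0.0831 × 4.34) = 0.307 / 1.361 = 0.2256.
Mass of bCOD removed per day: Q(S₀ − S) = 664 × 3730 g/m³ = 2477 kg/d.
So the net sludge growth is P_X = 0.2256 × 2477 = 558.8 kg VSS/d.

P_X ≈ 559 kg VSS/d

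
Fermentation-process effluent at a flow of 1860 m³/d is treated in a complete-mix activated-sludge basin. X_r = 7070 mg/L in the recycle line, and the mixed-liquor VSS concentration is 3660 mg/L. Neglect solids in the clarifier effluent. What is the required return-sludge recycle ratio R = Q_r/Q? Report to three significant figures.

R ≈ 1.07

Mass balance around the secondary clarifier (neglecting effluent solids): R = X / (X_r − X) = 3660 / (7070 − 3660) = 1.073.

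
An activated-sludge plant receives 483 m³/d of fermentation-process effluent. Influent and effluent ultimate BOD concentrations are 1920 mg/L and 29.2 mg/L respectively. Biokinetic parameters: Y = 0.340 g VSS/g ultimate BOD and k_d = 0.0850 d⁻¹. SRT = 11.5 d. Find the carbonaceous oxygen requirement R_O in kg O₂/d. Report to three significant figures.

R_O ≈ 690 kg O₂/d

Correct the yield for decay: Y_obs = Y/(1 + k_d θ_c) = 0.340 / (1 + 0.0850 × 11.5) = 0.340 / 1.978 = 0.1719.
Mass of ultimate BOD removed per day: Q(S₀ − S) = 483 × 1891 g/m³ = 913.3 kg/d.
Biomass synthesised: P_X = Y_obs × 913.3 = 157.0 kg VSS/d.
R_O = Q·ΔS − 1.42 P_X = 913.3 − 223.0 = 690.3 kg O₂/d.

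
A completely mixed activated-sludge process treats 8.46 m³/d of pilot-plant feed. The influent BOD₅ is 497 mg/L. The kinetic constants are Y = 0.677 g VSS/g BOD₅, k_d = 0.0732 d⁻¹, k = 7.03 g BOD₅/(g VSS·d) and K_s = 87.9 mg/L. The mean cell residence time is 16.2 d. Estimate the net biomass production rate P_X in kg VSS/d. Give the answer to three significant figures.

Effluent substrate depends only on kinetics and SRT: S = K_s(1 + k_d θ_c) / [θ_c(Yk − k_d) − 1] = 87.9 × (1 + 0.0732 × 16.2) / [16.2 × (0.677 × 7.03 − 0.0732) − 1] = 192.1 / 74.91 = 2.565 mg/L.
Correct the yield for decay: Y_obs = Y/(1 + k_d θ_c) = 0.677 / (1 + 0.0732 × 16.2) = 0.677 / 2.186 = 0.3097.
Substrate removed = Q·(S₀ − S) = 8.46 m³/d × (497 − 2.56) g/m³ = 4.18×10^3 g/d = 4.183 kg/d.
Biomass produced: P_X = Y_obs·Q·ΔS = 0.3097 × 4.183 ≈ 1.296 kg VSS/d.

P_X ≈ 1.30 kg VSS/d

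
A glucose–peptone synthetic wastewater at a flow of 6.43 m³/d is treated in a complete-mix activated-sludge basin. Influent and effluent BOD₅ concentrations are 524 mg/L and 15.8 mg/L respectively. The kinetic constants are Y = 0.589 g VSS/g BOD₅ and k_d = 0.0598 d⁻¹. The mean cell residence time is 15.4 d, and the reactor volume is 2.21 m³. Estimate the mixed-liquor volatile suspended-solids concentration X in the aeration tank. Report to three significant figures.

X = Y·Q·ΔS·θ_c / [V·(1 + k_d θ_c)] = 0.589 × 6.43 × (524 − 15.8) × 15.4 / [2.21 × (1 + 0.0598 × 15.4)] = 6982 mg/L.

X ≈ 6980 mg/L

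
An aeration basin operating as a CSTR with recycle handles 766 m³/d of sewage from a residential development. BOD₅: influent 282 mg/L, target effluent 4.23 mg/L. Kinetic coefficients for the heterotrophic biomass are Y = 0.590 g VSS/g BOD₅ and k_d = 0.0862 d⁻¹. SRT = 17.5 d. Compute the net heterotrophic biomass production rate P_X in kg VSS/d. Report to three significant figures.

P_X ≈ 50.0 kg VSS/d

Observed yield with endogenous decay: Y_obs = Y / (1 + k_d·θ_c) = 0.590 / (1 + 0.0862 × 17.5) = 0.590 / 2.508 = 0.2352 g VSS/g BOD₅.
Substrate removed = Q·(S₀ − S) = 766 m³/d × (282 − 4.23) g/m³ = 2.13×10^5 g/d = 212.8 kg/d.
Biomass produced: P_X = Y_obs·Q·ΔS = 0.2352 × 212.8 ≈ 50.04 kg VSS/d.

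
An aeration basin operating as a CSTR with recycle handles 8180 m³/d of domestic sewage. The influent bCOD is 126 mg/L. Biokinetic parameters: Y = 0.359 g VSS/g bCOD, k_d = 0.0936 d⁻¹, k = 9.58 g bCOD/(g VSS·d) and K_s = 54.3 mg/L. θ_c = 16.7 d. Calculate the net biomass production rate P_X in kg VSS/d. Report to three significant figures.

P_X ≈ 141 kg VSS/d

From the Monod/SRT balance for a CMAS, S = K_s·(1+k_d θ_c)/[θ_c·(Y k − k_d) − 1] = 54.3 × (1 + 0.0936 × 16.7) / [16.7 × (0.359 × 9.58 − 0.0936) − 1] = 139.2 / 54.87 = 2.536 mg/L.
Observed yield with endogenous decay: Y_obs = Y / (1 + k_d·θ_c) = 0.359 / (1 + 0.0936 × 16.7) = 0.359 / 2.563 = 0.1401 g VSS/g bCOD.
Mass of bCOD removed per day: Q(S₀ − S) = 8180 × 123.5 g/m³ = 1010 kg/d.
Net biomass production P_X = Y_obs × Q·(S₀ − S) = 0.1401 × 1010 = 141.5 kg VSS/d.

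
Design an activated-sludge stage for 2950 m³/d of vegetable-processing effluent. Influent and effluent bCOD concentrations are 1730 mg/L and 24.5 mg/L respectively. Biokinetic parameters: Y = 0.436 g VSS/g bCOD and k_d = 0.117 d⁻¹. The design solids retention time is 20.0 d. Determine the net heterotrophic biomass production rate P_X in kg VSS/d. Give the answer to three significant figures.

Observed yield with endogenous decay: Y_obs = Y / (1 + k_d·θ_c) = 0.436 / (1 + 0.117 × 20.0) = 0.436 / 3.340 = 0.1305 g VSS/g bCOD.
ΔS = 1730 − 24.5 = 1706 mg/L, so the substrate removal rate is 2950 × 1706/1000 = 5031 kg bCOD/d.
Net biomass production P_X = Y_obs × Q·(S₀ − S) = 0.1305 × 5031 = 656.8 kg VSS/d.

P_X ≈ 657 kg VSS/d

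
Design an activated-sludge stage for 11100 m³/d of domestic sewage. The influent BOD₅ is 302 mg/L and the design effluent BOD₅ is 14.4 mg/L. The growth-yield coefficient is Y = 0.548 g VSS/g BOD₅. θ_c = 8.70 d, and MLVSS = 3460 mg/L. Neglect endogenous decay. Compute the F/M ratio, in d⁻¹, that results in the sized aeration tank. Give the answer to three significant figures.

F/M ≈ 0.220 d⁻¹

V·X = Y·Q·ΔS·θ_c gives V = 0.548 × 11100 × (302 − 14.4) × 8.70 / 3460 = 4399 m³.
F/M = Q·S₀ / (V·X) = 11100 × 302 / (4399 × 3460) = 0.2203 g BOD₅·(g VSS·d)⁻¹.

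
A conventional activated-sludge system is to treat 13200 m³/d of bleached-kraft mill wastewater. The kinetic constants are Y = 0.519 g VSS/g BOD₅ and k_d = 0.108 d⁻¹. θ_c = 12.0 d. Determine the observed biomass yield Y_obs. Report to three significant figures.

Y_obs ≈ 0.226 g VSS/g BOD₅

Correct the yield for decay: Y_obs = Y/(1 + k_d θ_c) = 0.519 / (1 + 0.108 × 12.0) = 0.519 / 2.296 = 0.2260.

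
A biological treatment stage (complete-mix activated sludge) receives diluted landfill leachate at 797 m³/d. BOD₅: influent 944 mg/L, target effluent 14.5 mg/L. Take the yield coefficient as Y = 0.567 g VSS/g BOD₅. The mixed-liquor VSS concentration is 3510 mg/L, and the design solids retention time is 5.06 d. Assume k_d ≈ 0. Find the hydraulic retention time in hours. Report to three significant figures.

τ ≈ 18.2 h

With k_d = 0 the design equation reduces to V = Y Q (S₀−S) θ_c / X = 0.567 × 797 × (944 − 14.5) × 5.06 / 3510 = 605.5 m³.
HRT = V/Q = 605.5 m³ / 797 m³·d⁻¹ = 0.7598 d × 24 = 18.23 h.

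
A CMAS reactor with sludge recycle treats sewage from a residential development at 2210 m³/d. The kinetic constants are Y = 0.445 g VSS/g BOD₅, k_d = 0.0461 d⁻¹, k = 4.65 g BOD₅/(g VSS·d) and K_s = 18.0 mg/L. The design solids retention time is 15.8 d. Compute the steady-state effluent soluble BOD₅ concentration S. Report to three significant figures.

S ≈ 1.00 mg/L

Effluent substrate depends only on kinetics and SRT: S = K_s(1 + k_d θ_c) / [θ_c(Yk − k_d) − 1] = 18.0 × (1 + 0.0461 × 15.8) / [15.8 × (0.445 × 4.65 − 0.0461) − 1] = 31.11 / 30.97 = 1.005 mg/L.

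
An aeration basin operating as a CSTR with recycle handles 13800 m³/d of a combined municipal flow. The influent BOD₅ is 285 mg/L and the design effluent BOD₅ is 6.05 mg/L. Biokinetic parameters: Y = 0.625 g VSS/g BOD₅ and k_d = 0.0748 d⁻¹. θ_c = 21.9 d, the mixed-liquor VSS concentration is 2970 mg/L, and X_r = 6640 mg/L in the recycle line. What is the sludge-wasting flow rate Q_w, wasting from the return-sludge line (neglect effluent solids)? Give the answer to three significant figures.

Q_w ≈ 137 m³/d

Rearranging the biomass balance for a CMAS with decay, V = Y·Q·ΔS·θ_c / [X·(1+k_d θ_c)] = 0.625 × 13800 × (285 − 6.05) × 21.9 / [2970 × (1 + 0.0748 × 21.9)] = 5.27×10^7 / 7835 = 6725 m³.
θ_c = V·X/(Q_w·X_r) when wasting from the recycle, so Q_w = V·X/(θ_c·X_r) = 6725 × 2970 / (21.9 × 6640) = 137.3 m³/d.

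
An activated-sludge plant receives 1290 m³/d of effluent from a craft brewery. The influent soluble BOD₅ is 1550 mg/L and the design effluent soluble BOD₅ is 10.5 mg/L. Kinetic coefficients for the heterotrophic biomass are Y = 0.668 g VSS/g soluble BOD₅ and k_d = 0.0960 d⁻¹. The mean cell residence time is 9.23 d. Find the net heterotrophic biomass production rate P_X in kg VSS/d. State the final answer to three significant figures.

P_X ≈ 703 kg VSS/d

Correct the yield for decay: Y_obs = Y/(1 + k_d θ_c) = 0.668 / (1 + 0.0960 × 9.23) = 0.668 / 1.886 = 0.3542.
ΔS = 1550 − 10.5 = 1540 mg/L, so the substrate removal rate is 1290 × 1540/1000 = 1986 kg soluble BOD₅/d.
Net biomass production P_X = Y_obs × Q·(S₀ − S) = 0.3542 × 1986 = 703.4 kg VSS/d.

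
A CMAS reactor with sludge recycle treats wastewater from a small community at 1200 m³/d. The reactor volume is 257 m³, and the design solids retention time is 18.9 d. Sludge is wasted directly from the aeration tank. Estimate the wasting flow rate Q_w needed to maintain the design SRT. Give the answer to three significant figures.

With mixed-liquor wasting, θ_c = V/Q_w, so Q_w = V/θ_c = 257.0/18.9 = 13.60 m³/d.

Q_w ≈ 13.6 m³/d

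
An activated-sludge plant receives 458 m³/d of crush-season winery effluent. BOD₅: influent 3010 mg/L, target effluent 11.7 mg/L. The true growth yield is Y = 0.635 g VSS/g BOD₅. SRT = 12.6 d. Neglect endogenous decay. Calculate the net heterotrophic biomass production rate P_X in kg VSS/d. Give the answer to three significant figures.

No decay correction is needed, so Y_obs = Y = 0.635.
Q·(S₀ − S) = 458 × (3010 − 11.7) × 10⁻³ = 1373 kg/d removed.
So the net sludge growth is P_X = 0.6350 × 1373 = 872.0 kg VSS/d.

P_X ≈ 872 kg VSS/d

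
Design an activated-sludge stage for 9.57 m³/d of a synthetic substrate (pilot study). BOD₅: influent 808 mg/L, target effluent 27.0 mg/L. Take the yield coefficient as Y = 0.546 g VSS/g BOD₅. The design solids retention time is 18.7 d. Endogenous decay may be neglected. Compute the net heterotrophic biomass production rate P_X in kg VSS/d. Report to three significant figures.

P_X ≈ 4.08 kg VSS/d

With endogenous decay neglected, the observed yield equals the true yield: Y_obs = Y = 0.546 g VSS/g BOD₅.
Q·(S₀ − S) = 9.57 × (808 − 27.0) × 10⁻³ = 7.474 kg/d removed.
Net biomass production P_X = Y_obs × Q·(S₀ − S) = 0.5460 × 7.474 = 4.081 kg VSS/d.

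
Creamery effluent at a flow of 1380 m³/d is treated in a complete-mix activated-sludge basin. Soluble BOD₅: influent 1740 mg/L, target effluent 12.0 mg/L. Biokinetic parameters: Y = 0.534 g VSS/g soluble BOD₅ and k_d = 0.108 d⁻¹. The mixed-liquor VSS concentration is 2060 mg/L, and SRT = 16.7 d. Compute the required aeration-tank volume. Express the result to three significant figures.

From the SRT design equation V = Y Q (S₀−S) θ_c / [X (1 + k_d θ_c)] = 0.534 × 1380 × (1740 − 12.0) × 16.7 / [2060 × (1 + 0.108 × 16.7)] = 2.13×10^7 / 5775 = 3682 m³.

V ≈ 3680 m³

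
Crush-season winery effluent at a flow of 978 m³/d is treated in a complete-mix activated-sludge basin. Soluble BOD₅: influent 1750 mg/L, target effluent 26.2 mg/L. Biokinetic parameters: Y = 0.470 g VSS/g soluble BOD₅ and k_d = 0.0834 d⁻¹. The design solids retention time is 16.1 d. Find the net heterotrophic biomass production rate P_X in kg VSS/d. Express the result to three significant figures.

P_X ≈ 338 kg VSS/d

Y_obs = Y / (1 + k_d θ_c) = 0.470 / (1 + 0.0834 × 16.1) = 0.470 / 2.343 = 0.2006.
Q·(S₀ − S) = 978 × (1750 − 26.2) × 10⁻³ = 1686 kg/d removed.
Net biomass production P_X = Y_obs × Q·(S₀ − S) = 0.2006 × 1686 = 338.2 kg VSS/d.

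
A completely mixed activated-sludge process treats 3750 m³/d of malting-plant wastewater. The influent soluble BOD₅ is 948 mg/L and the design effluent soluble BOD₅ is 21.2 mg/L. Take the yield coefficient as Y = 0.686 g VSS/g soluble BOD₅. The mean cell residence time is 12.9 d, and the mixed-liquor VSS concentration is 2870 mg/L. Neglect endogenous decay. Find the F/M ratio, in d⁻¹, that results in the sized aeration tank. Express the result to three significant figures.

With k_d = 0 the design equation reduces to V = Y Q (S₀−S) θ_c / X = 0.686 × 3750 × (948 − 21.2) × 12.9 / 2870 = 10716 m³.
F/M = applied load / biomass = Q·S₀/(V·X) = 3750 × 948 / (10716 × 2870) = 0.1156 d⁻¹.

F/M ≈ 0.116 d⁻¹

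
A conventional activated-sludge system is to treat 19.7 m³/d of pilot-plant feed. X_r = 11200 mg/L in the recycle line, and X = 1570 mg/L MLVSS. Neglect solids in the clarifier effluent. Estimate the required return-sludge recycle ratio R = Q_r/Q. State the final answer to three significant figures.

Solids balance on the clarifier gives (1+R)X = R·X_r, so R = X/(X_r − X) = 1570 / (11200 − 1570) = 0.1630.

R ≈ 0.163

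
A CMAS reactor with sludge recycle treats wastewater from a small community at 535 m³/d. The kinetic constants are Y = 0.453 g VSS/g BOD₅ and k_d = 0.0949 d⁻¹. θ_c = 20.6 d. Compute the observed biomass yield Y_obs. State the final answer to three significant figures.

Y_obs ≈ 0.153 g VSS/g BOD₅

The observed yield is Y_obs = Y/(1 + k_d·θ_c) = 0.453 / (1 + 0.0949 × 20.6) = 0.453 / 2.955 = 0.1533 g VSS per g BOD₅ removed.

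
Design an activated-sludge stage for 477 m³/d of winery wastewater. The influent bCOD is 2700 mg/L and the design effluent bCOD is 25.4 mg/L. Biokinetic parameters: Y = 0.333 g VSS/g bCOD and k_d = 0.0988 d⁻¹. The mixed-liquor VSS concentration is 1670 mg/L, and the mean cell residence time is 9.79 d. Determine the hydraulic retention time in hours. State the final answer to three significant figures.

Steady-state biomass mass balance: V·X·(1 + k_d·θ_c) = Y·Q·(S₀ − S)·θ_c, so V = 0.333 × 477 × (2700 − 25.4) × 9.79 / [1670 × (1 + 0.0988 × 9.79)] = 4.16×10^6 / 3285 = 1266 m³.
Hydraulic retention time τ = V/Q = 1266 / 477 = 2.654 d = 63.70 h.

τ ≈ 63.7 h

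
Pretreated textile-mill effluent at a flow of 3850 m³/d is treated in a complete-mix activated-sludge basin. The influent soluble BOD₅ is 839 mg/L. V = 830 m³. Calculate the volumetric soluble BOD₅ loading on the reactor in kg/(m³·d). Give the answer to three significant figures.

Applied soluble BOD₅ load per unit volume = Q·S₀/V = (3850 × 839/1000)/830.0 = 3.892 kg soluble BOD₅·m⁻³·d⁻¹.

L_v ≈ 3.89 kg soluble BOD₅/(m³·d)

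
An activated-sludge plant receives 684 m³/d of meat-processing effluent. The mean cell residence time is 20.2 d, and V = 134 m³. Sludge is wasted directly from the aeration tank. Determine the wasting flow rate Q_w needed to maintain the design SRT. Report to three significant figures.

Wasting from the aeration tank: Q_w = V / θ_c = 134.0 / 20.2 = 6.634 m³/d.

Q_w ≈ 6.63 m³/d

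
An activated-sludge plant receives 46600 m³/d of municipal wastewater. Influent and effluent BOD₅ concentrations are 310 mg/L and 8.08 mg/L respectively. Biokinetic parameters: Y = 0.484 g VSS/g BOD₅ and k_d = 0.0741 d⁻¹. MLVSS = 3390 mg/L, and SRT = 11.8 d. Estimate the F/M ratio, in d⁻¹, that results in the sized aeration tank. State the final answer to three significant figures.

From the SRT design equation V = Y Q (S₀−S) θ_c / [X (1 + k_d θ_c)] = 0.484 × 46600 × (310 − 8.08) × 11.8 / [3390 × (1 + 0.0741 × 11.8)] = 8.04×10^7 / 6354 = 12646 m³.
F/M = applied load / biomass = Q·S₀/(V·X) = 46600 × 310 / (12646 × 3390) = 0.3370 d⁻¹.

F/M ≈ 0.337 d⁻¹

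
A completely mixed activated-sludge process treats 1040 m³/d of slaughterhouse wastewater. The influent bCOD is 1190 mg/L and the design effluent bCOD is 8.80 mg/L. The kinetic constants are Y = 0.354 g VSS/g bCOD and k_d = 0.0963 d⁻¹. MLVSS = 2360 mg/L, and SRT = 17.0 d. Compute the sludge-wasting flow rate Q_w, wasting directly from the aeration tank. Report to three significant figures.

Q_w ≈ 69.9 m³/d

Rearranging the biomass balance for a CMAS with decay, V = Y·Q·ΔS·θ_c / [X·(1+k_d θ_c)] = 0.354 × 1040 × (1190 − 8.80) × 17.0 / [2360 × (1 + 0.0963 × 17.0)] = 7.39×10^6 / 6224 = 1188 m³.
Wasting from the aeration tank: Q_w = V / θ_c = 1188 / 17.0 = 69.87 m³/d.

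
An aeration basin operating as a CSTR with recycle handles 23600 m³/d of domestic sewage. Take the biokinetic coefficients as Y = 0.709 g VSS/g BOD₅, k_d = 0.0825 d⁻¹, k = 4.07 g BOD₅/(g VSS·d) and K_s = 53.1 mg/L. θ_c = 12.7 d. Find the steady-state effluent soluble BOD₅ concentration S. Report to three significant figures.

S ≈ 3.14 mg/L

From the Monod/SRT balance for a CMAS, S = K_s·(1+k_d θ_c)/[θ_c·(Y k − k_d) − 1] = 53.1 × (1 + 0.0825 × 12.7) / [12.7 × (0.709 × 4.07 − 0.0825) − 1] = 108.7 / 34.60 = 3.143 mg/L.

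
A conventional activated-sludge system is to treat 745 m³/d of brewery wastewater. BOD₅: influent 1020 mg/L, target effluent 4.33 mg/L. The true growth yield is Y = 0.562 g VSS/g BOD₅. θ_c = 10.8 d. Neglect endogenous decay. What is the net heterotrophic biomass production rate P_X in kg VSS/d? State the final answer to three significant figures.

P_X ≈ 425 kg VSS/d

No decay correction is needed, so Y_obs = Y = 0.562.
Q·(S₀ − S) = 745 × (1020 − 4.33) × 10⁻³ = 756.7 kg/d removed.
Biomass produced: P_X = Y_obs·Q·ΔS = 0.5620 × 756.7 ≈ 425.3 kg VSS/d.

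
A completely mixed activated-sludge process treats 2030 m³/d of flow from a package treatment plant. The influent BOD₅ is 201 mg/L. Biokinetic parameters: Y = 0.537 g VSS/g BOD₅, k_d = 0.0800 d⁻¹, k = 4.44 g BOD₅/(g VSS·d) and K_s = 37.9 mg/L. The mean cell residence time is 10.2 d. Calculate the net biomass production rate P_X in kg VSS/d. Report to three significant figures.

Effluent substrate depends only on kinetics and SRT: S = K_s(1 + k_d θ_c) / [θ_c(Yk − k_d) − 1] = 37.9 × (1 + 0.0800 × 10.2) / [10.2 × (0.537 × 4.44 − 0.0800) − 1] = 68.83 / 22.50 = 3.058 mg/L.
Correct the yield for decay: Y_obs = Y/(1 + k_d θ_c) = 0.537 / (1 + 0.0800 × 10.2) = 0.537 / 1.816 = 0.2957.
Substrate removed = Q·(S₀ − S) = 2030 m³/d × (201 − 3.06) g/m³ = 4.02×10^5 g/d = 401.8 kg/d.
So the net sludge growth is P_X = 0.2957 × 401.8 = 118.8 kg VSS/d.

P_X ≈ 119 kg VSS/d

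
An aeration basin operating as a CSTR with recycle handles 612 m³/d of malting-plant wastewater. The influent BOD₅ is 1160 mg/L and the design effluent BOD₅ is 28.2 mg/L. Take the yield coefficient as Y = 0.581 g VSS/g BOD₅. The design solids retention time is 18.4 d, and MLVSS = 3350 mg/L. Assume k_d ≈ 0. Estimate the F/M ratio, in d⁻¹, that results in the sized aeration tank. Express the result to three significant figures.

F/M ≈ 0.0959 d⁻¹

Biomass mass balance (decay neglected): V·X = Y·Q·(S₀ − S)·θ_c, so V = 0.581 × 612 × (1160 − 28.2) × 18.4 / 3350 = 2210 m³.
F/M = applied load / biomass = Q·S₀/(V·X) = 612 × 1160 / (2210 × 3350) = 0.09587 d⁻¹.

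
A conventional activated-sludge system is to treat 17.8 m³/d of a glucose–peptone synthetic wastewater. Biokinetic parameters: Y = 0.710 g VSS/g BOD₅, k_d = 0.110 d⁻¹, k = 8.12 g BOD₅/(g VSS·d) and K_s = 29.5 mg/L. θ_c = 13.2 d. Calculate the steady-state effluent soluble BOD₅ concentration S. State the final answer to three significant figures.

From the Monod/SRT balance for a CMAS, S = K_s·(1+k_d θ_c)/[θ_c·(Y k − k_d) − 1] = 29.5 × (1 + 0.110 × 13.2) / [13.2 × (0.710 × 8.12 − 0.110) − 1] = 72.33 / 73.65 = 0.9821 mg/L.

S ≈ 0.982 mg/L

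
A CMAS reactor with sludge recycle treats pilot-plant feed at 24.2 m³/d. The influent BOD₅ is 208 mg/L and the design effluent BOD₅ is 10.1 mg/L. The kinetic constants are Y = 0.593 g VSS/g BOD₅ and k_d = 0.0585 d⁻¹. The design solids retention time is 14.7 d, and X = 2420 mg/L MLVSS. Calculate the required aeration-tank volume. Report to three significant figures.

V ≈ 9.28 m³

Steady-state biomass mass balance: V·X·(1 + k_d·θ_c) = Y·Q·(S₀ − S)·θ_c, so V = 0.593 × 24.2 × (208 − 10.1) × 14.7 / [2420 × (1 + 0.0585 × 14.7)] = 4.17×10^4 / 4501 = 9.275 m³.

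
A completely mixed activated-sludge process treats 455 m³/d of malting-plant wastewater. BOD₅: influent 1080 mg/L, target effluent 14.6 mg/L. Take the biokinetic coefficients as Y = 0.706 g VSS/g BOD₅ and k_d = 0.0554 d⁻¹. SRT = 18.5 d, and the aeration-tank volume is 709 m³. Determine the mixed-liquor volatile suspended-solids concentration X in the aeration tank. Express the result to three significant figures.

X ≈ 4410 mg/L

Solving the biomass balance for X: X = Y Q (S₀−S) θ_c / [V (1+k_d θ_c)] = 0.706 × 455 × (1080 − 14.6) × 18.5 / [709 × (1 + 0.0554 × 18.5)] = 4410 mg/L.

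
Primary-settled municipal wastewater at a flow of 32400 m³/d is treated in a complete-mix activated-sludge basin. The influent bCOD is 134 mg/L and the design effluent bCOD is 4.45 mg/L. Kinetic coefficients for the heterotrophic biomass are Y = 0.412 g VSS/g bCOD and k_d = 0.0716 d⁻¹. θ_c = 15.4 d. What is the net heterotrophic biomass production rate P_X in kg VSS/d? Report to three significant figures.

Y_obs = Y / (1 + k_d θ_c) = 0.412 / (1 + 0.0716 × 15.4) = 0.412 / 2.103 = 0.1959.
Mass of bCOD removed per day: Q(S₀ − S) = 32400 × 129.6 g/m³ = 4197 kg/d.
Biomass produced: P_X = Y_obs·Q·ΔS = 0.1959 × 4197 ≈ 822.5 kg VSS/d.

P_X ≈ 822 kg VSS/d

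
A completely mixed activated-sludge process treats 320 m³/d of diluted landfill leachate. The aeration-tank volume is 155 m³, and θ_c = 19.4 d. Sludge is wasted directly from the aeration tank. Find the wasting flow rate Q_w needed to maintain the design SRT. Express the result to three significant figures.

Wasting from the aeration tank: Q_w = V / θ_c = 155.0 / 19.4 = 7.990 m³/d.

Q_w ≈ 7.99 m³/d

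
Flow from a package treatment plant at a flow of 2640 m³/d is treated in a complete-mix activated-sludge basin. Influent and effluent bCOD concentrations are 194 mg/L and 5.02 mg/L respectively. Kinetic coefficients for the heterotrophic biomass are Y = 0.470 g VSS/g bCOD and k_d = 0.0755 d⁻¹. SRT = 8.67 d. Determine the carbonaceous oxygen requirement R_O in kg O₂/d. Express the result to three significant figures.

R_O ≈ 298 kg O₂/d

Correct the yield for decay: Y_obs = Y/(1 + k_d θ_c) = 0.470 / (1 + 0.0755 × 8.67) = 0.470 / 1.655 = 0.2841.
ΔS = 194 − 5.02 = 189.0 mg/L, so the substrate removal rate is 2640 × 189.0/1000 = 498.9 kg bCOD/d.
P_X = Y_obs·Q·(S₀ − S) = 0.2841 × 498.9 = 141.7 kg VSS/d.
Carbonaceous O₂ demand = substrate oxidised − cell-mass equivalent = 498.9 − 1.42 × 141.7 = 297.7 kg O₂/d.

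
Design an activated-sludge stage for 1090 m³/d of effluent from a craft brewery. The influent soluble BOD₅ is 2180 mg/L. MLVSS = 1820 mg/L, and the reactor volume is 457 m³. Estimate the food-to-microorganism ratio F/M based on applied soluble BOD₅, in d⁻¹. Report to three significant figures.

F/M = applied load / biomass = Q·S₀/(V·X) = 1090 × 2180 / (457.0 × 1820) = 2.857 d⁻¹.

F/M ≈ 2.86 d⁻¹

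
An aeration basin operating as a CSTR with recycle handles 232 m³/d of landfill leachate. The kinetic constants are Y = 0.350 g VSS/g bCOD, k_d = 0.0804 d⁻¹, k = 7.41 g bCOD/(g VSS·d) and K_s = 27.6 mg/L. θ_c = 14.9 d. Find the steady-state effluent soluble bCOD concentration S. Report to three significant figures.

S ≈ 1.66 mg/L

Effluent substrate depends only on kinetics and SRT: S = K_s(1 + k_d θ_c) / [θ_c(Yk − k_d) − 1] = 27.6 × (1 + 0.0804 × 14.9) / [14.9 × (0.350 × 7.41 − 0.0804) − 1] = 60.66 / 36.45 = 1.665 mg/L.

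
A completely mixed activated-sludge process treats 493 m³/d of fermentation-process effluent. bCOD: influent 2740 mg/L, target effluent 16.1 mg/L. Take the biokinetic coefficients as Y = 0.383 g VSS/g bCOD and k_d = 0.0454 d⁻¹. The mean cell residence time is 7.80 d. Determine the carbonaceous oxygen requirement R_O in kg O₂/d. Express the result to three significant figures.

Correct the yield for decay: Y_obs = Y/(1 + k_d θ_c) = 0.383 / (1 + 0.0454 × 7.80) = 0.383 / 1.354 = 0.2828.
ΔS = 2740 − 16.1 = 2724 mg/L, so the substrate removal rate is 493 × 2724/1000 = 1343 kg bCOD/d.
Biomass synthesised: P_X = Y_obs × 1343 = 379.8 kg VSS/d.
R_O = Q·ΔS − 1.42 P_X = 1343 − 539.3 = 803.5 kg O₂/d.

R_O ≈ 804 kg O₂/d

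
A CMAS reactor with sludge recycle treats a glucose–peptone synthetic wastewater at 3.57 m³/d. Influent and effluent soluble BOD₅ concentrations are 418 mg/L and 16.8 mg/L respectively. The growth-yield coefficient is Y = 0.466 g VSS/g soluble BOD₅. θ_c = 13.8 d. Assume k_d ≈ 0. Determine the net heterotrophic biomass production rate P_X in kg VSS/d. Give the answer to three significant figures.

Since k_d ≈ 0, Y_obs = Y = 0.466 g VSS/g soluble BOD₅.
Mass of soluble BOD₅ removed per day: Q(S₀ − S) = 3.57 × 401.2 g/m³ = 1.432 kg/d.
P_X = Y_obs · Q(S₀ − S) = 0.4660 × 1.432 = 0.6674 kg VSS/d.

P_X ≈ 0.667 kg VSS/d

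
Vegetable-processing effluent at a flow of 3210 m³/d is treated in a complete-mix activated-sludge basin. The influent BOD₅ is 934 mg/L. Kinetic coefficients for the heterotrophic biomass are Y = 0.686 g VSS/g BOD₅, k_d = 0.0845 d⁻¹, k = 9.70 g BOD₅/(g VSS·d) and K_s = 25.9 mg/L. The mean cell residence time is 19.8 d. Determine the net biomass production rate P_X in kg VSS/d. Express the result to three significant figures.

P_X ≈ 769 kg VSS/d

Effluent substrate depends only on kinetics and SRT: S = K_s(1 + k_d θ_c) / [θ_c(Yk − k_d) − 1] = 25.9 × (1 + 0.0845 × 19.8) / [19.8 × (0.686 × 9.70 − 0.0845) − 1] = 69.23 / 129.1 = 0.5364 mg/L.
Observed yield with endogenous decay: Y_obs = Y / (1 + k_d·θ_c) = 0.686 / (1 + 0.0845 × 19.8) = 0.686 / 2.673 = 0.2566 g VSS/g BOD₅.
Mass of BOD₅ removed per day: Q(S₀ − S) = 3210 × 933.5 g/m³ = 2996 kg/d.
Biomass produced: P_X = Y_obs·Q·ΔS = 0.2566 × 2996 ≈ 769.0 kg VSS/d.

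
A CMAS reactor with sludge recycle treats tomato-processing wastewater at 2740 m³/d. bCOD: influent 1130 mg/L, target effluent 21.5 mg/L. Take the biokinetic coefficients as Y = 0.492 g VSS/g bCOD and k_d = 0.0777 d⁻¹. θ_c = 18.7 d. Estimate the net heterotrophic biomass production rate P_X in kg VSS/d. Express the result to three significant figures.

P_X ≈ 609 kg VSS/d

Observed yield with endogenous decay: Y_obs = Y / (1 + k_d·θ_c) = 0.492 / (1 + 0.0777 × 18.7) = 0.492 / 2.453 = 0.2006 g VSS/g bCOD.
Substrate removed = Q·(S₀ − S) = 2740 m³/d × (1130 − 21.5) g/m³ = 3.04×10^6 g/d = 3037 kg/d.
P_X = Y_obs · Q(S₀ − S) = 0.2006 × 3037 = 609.2 kg VSS/d.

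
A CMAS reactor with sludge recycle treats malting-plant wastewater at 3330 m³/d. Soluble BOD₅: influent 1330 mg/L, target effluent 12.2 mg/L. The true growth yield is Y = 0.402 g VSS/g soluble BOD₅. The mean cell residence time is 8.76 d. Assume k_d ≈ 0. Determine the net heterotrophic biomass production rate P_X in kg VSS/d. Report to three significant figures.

No decay correction is needed, so Y_obs = Y = 0.402.
Substrate removed = Q·(S₀ − S) = 3330 m³/d × (1330 − 12.2) g/m³ = 4.39×10^6 g/d = 4388 kg/d.
Biomass produced: P_X = Y_obs·Q·ΔS = 0.4020 × 4388 ≈ 1764 kg VSS/d.

P_X ≈ 1760 kg VSS/d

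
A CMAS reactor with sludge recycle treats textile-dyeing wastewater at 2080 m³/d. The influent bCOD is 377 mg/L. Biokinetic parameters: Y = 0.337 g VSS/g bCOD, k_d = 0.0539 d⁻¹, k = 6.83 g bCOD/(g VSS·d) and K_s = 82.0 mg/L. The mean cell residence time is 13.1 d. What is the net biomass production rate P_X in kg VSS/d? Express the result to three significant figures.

P_X ≈ 153 kg VSS/d

Effluent substrate depends only on kinetics and SRT: S = K_s(1 + k_d θ_c) / [θ_c(Yk − k_d) − 1] = 82.0 × (1 + 0.0539 × 13.1) / [13.1 × (0.337 × 6.83 − 0.0539) − 1] = 139.9 / 28.45 = 4.918 mg/L.
The observed yield is Y_obs = Y/(1 + k_d·θ_c) = 0.337 / (1 + 0.0539 × 13.1) = 0.337 / 1.706 = 0.1975 g VSS per g bCOD removed.
Substrate removed = Q·(S₀ − S) = 2080 m³/d × (377 − 4.92) g/m³ = 7.74×10^5 g/d = 773.9 kg/d.
Net biomass production P_X = Y_obs × Q·(S₀ − S) = 0.1975 × 773.9 = 152.9 kg VSS/d.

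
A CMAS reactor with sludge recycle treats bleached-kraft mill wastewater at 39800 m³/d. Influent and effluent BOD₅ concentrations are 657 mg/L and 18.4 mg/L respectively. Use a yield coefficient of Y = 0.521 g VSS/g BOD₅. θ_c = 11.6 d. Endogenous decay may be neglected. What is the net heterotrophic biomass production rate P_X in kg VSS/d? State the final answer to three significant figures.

P_X ≈ 13200 kg VSS/d

Since k_d ≈ 0, Y_obs = Y = 0.521 g VSS/g BOD₅.
ΔS = 657 − 18.4 = 638.6 mg/L, so the substrate removal rate is 39800 × 638.6/1000 = 25416 kg BOD₅/d.
So the net sludge growth is P_X = 0.5210 × 25416 = 13242 kg VSS/d.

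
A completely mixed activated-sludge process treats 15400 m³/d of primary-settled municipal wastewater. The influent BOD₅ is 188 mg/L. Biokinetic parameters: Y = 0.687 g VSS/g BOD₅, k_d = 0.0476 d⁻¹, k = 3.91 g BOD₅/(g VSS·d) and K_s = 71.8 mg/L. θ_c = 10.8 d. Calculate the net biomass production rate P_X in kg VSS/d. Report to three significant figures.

From the Monod/SRT balance for a CMAS, S = K_s·(1+k_d θ_c)/[θ_c·(Y k − k_d) − 1] = 71.8 × (1 + 0.0476 × 10.8) / [10.8 × (0.687 × 3.91 − 0.0476) − 1] = 108.7 / 27.50 = 3.954 mg/L.
Correct the yield for decay: Y_obs = Y/(1 + k_d θ_c) = 0.687 / (1 + 0.0476 × 10.8) = 0.687 / 1.514 = 0.4537.
Substrate removed = Q·(S₀ − S) = 15400 m³/d × (188 − 3.95) g/m³ = 2.83×10^6 g/d = 2834 kg/d.
Net biomass production P_X = Y_obs × Q·(S₀ − S) = 0.4537 × 2834 = 1286 kg VSS/d.

P_X ≈ 1290 kg VSS/d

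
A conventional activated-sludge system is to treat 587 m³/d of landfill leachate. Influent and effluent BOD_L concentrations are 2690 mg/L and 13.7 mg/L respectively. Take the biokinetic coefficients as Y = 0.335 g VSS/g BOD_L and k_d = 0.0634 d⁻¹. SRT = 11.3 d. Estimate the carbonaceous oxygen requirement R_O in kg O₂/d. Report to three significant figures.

R_O ≈ 1140 kg O₂/d

Y_obs = Y / (1 + k_d θ_c) = 0.335 / (1 + 0.0634 × 11.3) = 0.335 / 1.716 = 0.1952.
Mass of BOD_L removed per day: Q(S₀ − S) = 587 × 2676 g/m³ = 1571 kg/d.
Net sludge production P_X = 0.1952 × 1571 = 306.6 kg VSS/d.
R_O = Q·(S₀ − S) − 1.42·P_X = 1571 − 1.42 × 306.6 = 1136 kg O₂/d.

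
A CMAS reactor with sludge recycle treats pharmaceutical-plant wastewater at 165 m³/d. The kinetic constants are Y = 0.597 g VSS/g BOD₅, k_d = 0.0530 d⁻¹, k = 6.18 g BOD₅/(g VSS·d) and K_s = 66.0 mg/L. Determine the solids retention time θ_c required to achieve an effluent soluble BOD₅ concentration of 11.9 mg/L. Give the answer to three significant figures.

Specific growth rate at S = 11.9 mg/L: μ = YkS/(K_s+S) = 0.597·6.18·11.9/(66.0+11.9) = 0.5636 d⁻¹.
θ_c = 1/(μ − k_d) = 1/(0.5636 − 0.0530) = 1/0.5106 = 1.958 d.

θ_c ≈ 1.96 d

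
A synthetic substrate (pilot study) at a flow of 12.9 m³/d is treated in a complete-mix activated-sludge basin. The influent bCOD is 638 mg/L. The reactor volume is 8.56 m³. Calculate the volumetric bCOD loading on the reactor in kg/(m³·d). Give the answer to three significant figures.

L_v = Q S₀ / V = 12.9 × 638 × 10⁻³ / 8.560 = 0.9615 kg/(m³·d).

L_v ≈ 0.961 kg bCOD/(m³·d)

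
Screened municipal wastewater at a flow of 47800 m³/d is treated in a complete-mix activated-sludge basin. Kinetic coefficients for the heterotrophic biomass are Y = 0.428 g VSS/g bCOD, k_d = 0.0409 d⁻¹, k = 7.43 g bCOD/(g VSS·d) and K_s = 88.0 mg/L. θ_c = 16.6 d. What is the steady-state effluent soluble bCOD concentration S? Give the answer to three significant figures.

From the Monod/SRT balance for a CMAS, S = K_s·(1+k_d θ_c)/[θ_c·(Y k − k_d) − 1] = 88.0 × (1 + 0.0409 × 16.6) / [16.6 × (0.428 × 7.43 − 0.0409) − 1] = 147.7 / 51.11 = 2.891 mg/L.

S ≈ 2.89 mg/L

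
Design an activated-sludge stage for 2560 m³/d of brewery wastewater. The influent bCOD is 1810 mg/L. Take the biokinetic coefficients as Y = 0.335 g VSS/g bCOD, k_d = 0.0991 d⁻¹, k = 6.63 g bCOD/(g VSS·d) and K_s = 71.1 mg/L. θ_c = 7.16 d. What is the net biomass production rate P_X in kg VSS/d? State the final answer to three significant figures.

From the Monod/SRT balance for a CMAS, S = K_s·(1+k_d θ_c)/[θ_c·(Y k − k_d) − 1] = 71.1 × (1 + 0.0991 × 7.16) / [7.16 × (0.335 × 6.63 − 0.0991) − 1] = 121.5 / 14.19 = 8.564 mg/L.
Observed yield with endogenous decay: Y_obs = Y / (1 + k_d·θ_c) = 0.335 / (1 + 0.0991 × 7.16) = 0.335 / 1.710 = 0.1960 g VSS/g bCOD.
Substrate removed = Q·(S₀ − S) = 2560 m³/d × (1810 − 8.56) g/m³ = 4.61×10^6 g/d = 4612 kg/d.
So the net sludge growth is P_X = 0.1960 × 4612 = 903.7 kg VSS/d.

P_X ≈ 904 kg VSS/d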